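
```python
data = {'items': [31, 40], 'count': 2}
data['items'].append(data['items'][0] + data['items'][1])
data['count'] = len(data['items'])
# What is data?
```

After line 1: data = {'items': [31, 40], 'count': 2}
After line 2 (append 31 + 40 = 71): data = {'items': [31, 40, 71], 'count': 2}
After line 3 (count = len(items) = 3): data = {'items': [31, 40, 71], 'count': 3}

{'items': [31, 40, 71], 'count': 3}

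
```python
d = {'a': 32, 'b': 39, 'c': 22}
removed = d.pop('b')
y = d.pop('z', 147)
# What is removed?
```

After line 1: d = {'a': 32, 'b': 39, 'c': 22}
After line 2 (pop 'b' returns 39): d = {'a': 32, 'c': 22}, removed = 39
After line 3 (pop 'z' missing, returns default 147): d = {'a': 32, 'c': 22}, y = 147

39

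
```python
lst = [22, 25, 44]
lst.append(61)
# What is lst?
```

[22, 25, 44, 61]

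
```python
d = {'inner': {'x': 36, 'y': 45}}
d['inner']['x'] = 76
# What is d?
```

After line 1: d = {'inner': {'x': 36, 'y': 45}}
After line 2 (inner x overwritten): d = {'inner': {'x': 76, 'y': 45}}

{'inner': {'x': 76, 'y': 45}}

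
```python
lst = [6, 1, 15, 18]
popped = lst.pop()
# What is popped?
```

18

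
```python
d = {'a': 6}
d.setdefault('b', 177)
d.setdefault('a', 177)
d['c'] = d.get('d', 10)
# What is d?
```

After line 1: d = {'a': 6}
After line 2 (setdefault adds 'b'=177): d = {'a': 6, 'b': 177}
After line 3 (setdefault 'a' no-op, already exists): d = {'a': 6, 'b': 177}
After line 4 (get('d', 10) returns default since 'd' not in d): d = {'a': 6, 'b': 177, 'c': 10}

{'a': 6, 'b': 177, 'c': 10}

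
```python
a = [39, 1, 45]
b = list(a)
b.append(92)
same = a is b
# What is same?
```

After line 1: a = [39, 1, 45]
After line 2 (b = list(a) is a shallow copy, new object): a = [39, 1, 45], b = [39, 1, 45]
After line 3 (append only mutates b): a = [39, 1, 45], b = [39, 1, 45, 92]
After line 4 (same = a is b; different objects -> False): same = False

False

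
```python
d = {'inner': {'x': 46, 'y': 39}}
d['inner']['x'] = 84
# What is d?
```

After line 1: d = {'inner': {'x': 46, 'y': 39}}
After line 2 (inner x overwritten): d = {'inner': {'x': 84, 'y': 39}}

{'inner': {'x': 84, 'y': 39}}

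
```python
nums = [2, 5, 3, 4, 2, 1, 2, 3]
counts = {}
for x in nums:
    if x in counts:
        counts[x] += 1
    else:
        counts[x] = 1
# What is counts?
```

Initial: counts = {}, nums = [2, 5, 3, 4, 2, 1, 2, 3]
See 2: counts = {2: 1}
See 5: counts = {2: 1, 5: 1}
See 3: counts = {2: 1, 5: 1, 3: 1}
See 4: counts = {2: 1, 5: 1, 3: 1, 4: 1}
See 2: counts = {2: 2, 5: 1, 3: 1, 4: 1}
See 1: counts = {2: 2, 5: 1, 3: 1, 4: 1, 1: 1}
See 2: counts = {2: 3, 5: 1, 3: 1, 4: 1, 1: 1}
See 3: counts = {2: 3, 5: 1, 3: 2, 4: 1, 1: 1}

{2: 3, 5: 1, 3: 2, 4: 1, 1: 1}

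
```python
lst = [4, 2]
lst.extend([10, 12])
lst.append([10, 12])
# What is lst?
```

After line 1: lst = [4, 2]
After line 2 (extend unpacks [10, 12]): lst = [4, 2, 10, 12]
After line 3 (append adds [10, 12] as single element): lst = [4, 2, 10, 12, [10, 12]]

[4, 2, 10, 12, [10, 12]]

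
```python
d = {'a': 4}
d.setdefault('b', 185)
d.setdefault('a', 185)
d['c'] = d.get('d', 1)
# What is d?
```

After line 1: d = {'a': 4}
After line 2 (setdefault adds 'b'=185): d = {'a': 4, 'b': 185}
After line 3 (setdefault 'a' no-op, already exists): d = {'a': 4, 'b': 185}
After line 4 (get('d', 1) returns default since 'd' not in d): d = {'a': 4, 'b': 185, 'c': 1}

{'a': 4, 'b': 185, 'c': 1}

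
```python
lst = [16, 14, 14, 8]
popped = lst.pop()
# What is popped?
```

8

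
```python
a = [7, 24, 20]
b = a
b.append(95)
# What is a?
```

After line 1: a = [7, 24, 20]
After line 2 (b = a is an alias, same object): a = [7, 24, 20], b = [7, 24, 20]
After line 3 (b.append mutates the shared list): a = [7, 24, 20, 95], b = [7, 24, 20, 95]

[7, 24, 20, 95]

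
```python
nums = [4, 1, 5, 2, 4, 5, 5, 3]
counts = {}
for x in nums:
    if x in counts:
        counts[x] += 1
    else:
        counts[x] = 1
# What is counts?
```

Initial: counts = {}, nums = [4, 1, 5, 2, 4, 5, 5, 3]
See 4: counts = {4: 1}
See 1: counts = {4: 1, 1: 1}
See 5: counts = {4: 1, 1: 1, 5: 1}
See 2: counts = {4: 1, 1: 1, 5: 1, 2: 1}
See 4: counts = {4: 2, 1: 1, 5: 1, 2: 1}
See 5: counts = {4: 2, 1: 1, 5: 2, 2: 1}
See 5: counts = {4: 2, 1: 1, 5: 3, 2: 1}
See 3: counts = {4: 2, 1: 1, 5: 3, 2: 1, 3: 1}

{4: 2, 1: 1, 5: 3, 2: 1, 3: 1}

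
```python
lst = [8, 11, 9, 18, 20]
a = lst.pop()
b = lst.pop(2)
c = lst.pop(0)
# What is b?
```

After line 1: lst = [8, 11, 9, 18, 20]
After line 2 (pop() -> a = 20): lst = [8, 11, 9, 18]
After line 3 (pop(2) -> b = 9): lst = [8, 11, 18]
After line 4 (pop(0) -> c = 8): lst = [11, 18]

9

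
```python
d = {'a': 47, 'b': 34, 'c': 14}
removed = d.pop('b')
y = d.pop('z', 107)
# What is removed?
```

After line 1: d = {'a': 47, 'b': 34, 'c': 14}
After line 2 (pop 'b' returns 34): d = {'a': 47, 'c': 14}, removed = 34
After line 3 (pop 'z' missing, returns default 107): d = {'a': 47, 'c': 14}, y = 107

34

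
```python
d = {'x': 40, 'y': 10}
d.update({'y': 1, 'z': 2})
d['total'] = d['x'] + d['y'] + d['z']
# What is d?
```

After line 1: d = {'x': 40, 'y': 10}
After line 2 (y overwritten, z added): d = {'x': 40, 'y': 1, 'z': 2}
After line 3 (total = 40 + 1 + 2 = 43): d = {'x': 40, 'y': 1, 'z': 2, 'total': 43}

{'x': 40, 'y': 1, 'z': 2, 'total': 43}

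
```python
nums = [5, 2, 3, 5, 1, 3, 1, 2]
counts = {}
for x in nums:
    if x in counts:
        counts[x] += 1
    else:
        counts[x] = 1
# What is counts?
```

Initial: counts = {}, nums = [5, 2, 3, 5, 1, 3, 1, 2]
See 5: counts = {5: 1}
See 2: counts = {5: 1, 2: 1}
See 3: counts = {5: 1, 2: 1, 3: 1}
See 5: counts = {5: 2, 2: 1, 3: 1}
See 1: counts = {5: 2, 2: 1, 3: 1, 1: 1}
See 3: counts = {5: 2, 2: 1, 3: 2, 1: 1}
See 1: counts = {5: 2, 2: 1, 3: 2, 1: 2}
See 2: counts = {5: 2, 2: 2, 3: 2, 1: 2}

{5: 2, 2: 2, 3: 2, 1: 2}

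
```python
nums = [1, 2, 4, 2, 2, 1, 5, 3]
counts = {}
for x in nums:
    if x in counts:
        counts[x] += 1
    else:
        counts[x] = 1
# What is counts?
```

Initial: counts = {}, nums = [1, 2, 4, 2, 2, 1, 5, 3]
See 1: counts = {1: 1}
See 2: counts = {1: 1, 2: 1}
See 4: counts = {1: 1, 2: 1, 4: 1}
See 2: counts = {1: 1, 2: 2, 4: 1}
See 2: counts = {1: 1, 2: 3, 4: 1}
See 1: counts = {1: 2, 2: 3, 4: 1}
See 5: counts = {1: 2, 2: 3, 4: 1, 5: 1}
See 3: counts = {1: 2, 2: 3, 4: 1, 5: 1, 3: 1}

{1: 2, 2: 3, 4: 1, 5: 1, 3: 1}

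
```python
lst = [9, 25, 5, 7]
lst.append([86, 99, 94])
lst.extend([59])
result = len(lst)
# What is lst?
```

After line 1: lst = [9, 25, 5, 7]
After line 2 (append adds [86, 99, 94] as single element): lst = [9, 25, 5, 7, [86, 99, 94]]
After line 3 (extend unpacks [59], adds 59): lst = [9, 25, 5, 7, [86, 99, 94], 59]
After line 4: result = len(lst) = 6

[9, 25, 5, 7, [86, 99, 94], 59]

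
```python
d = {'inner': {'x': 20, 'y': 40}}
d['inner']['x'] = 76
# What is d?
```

After line 1: d = {'inner': {'x': 20, 'y': 40}}
After line 2 (inner x overwritten): d = {'inner': {'x': 76, 'y': 40}}

{'inner': {'x': 76, 'y': 40}}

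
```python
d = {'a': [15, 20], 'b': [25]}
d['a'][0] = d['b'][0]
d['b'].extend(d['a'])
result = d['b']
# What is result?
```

After line 1: d = {'a': [15, 20], 'b': [25]}
After line 2 (a[0] = b[0] = 25): d = {'a': [25, 20], 'b': [25]}
After line 3 (b.extend(a) appends [25, 20]): d = {'a': [25, 20], 'b': [25, 25, 20]}
After line 4: result = d['b'] = [25, 25, 20]

[25, 25, 20]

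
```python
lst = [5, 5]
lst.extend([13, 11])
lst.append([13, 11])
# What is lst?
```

After line 1: lst = [5, 5]
After line 2 (extend unpacks [13, 11]): lst = [5, 5, 13, 11]
After line 3 (append adds [13, 11] as single element): lst = [5, 5, 13, 11, [13, 11]]

[5, 5, 13, 11, [13, 11]]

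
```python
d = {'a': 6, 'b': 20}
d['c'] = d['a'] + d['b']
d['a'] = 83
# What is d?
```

After line 1: d = {'a': 6, 'b': 20}
After line 2 (d['c'] = 6 + 20): d = {'a': 6, 'b': 20, 'c': 26}
After line 3: d = {'a': 83, 'b': 20, 'c': 26}

{'a': 83, 'b': 20, 'c': 26}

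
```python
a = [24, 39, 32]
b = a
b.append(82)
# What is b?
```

After line 1: a = [24, 39, 32]
After line 2 (b = a is an alias, same object): a = [24, 39, 32], b = [24, 39, 32]
After line 3 (b.append mutates the shared list): a = [24, 39, 32, 82], b = [24, 39, 32, 82]

[24, 39, 32, 82]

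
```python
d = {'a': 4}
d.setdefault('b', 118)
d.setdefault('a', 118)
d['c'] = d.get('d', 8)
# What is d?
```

After line 1: d = {'a': 4}
After line 2 (setdefault adds 'b'=118): d = {'a': 4, 'b': 118}
After line 3 (setdefault 'a' no-op, already exists): d = {'a': 4, 'b': 118}
After line 4 (get('d', 8) returns default since 'd' not in d): d = {'a': 4, 'b': 118, 'c': 8}

{'a': 4, 'b': 118, 'c': 8}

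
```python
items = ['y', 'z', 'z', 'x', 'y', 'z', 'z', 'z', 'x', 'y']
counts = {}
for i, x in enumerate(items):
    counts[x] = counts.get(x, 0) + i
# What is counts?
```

Initial: counts = {}, items = ['y', 'z', 'z', 'x', 'y', 'z', 'z', 'z', 'x', 'y']
i=0, x='y': counts = {'y': 0}
i=1, x='z': counts = {'y': 0, 'z': 1}
i=2, x='z': counts = {'y': 0, 'z': 3}
i=3, x='x': counts = {'y': 0, 'z': 3, 'x': 3}
i=4, x='y': counts = {'y': 4, 'z': 3, 'x': 3}
i=5, x='z': counts = {'y': 4, 'z': 8, 'x': 3}
i=6, x='z': counts = {'y': 4, 'z': 14, 'x': 3}
i=7, x='z': counts = {'y': 4, 'z': 21, 'x': 3}
i=8, x='x': counts = {'y': 4, 'z': 21, 'x': 11}
i=9, x='y': counts = {'y': 13, 'z': 21, 'x': 11}

{'y': 13, 'z': 21, 'x': 11}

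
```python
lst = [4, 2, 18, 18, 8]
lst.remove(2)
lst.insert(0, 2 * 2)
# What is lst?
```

After line 1: lst = [4, 2, 18, 18, 8]
After line 2 (remove first 2): lst = [4, 18, 18, 8]
After line 3 (insert 4 at index 0): lst = [4, 4, 18, 18, 8]

[4, 4, 18, 18, 8]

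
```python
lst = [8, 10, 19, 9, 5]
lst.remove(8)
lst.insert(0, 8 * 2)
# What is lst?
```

After line 1: lst = [8, 10, 19, 9, 5]
After line 2 (remove first 8): lst = [10, 19, 9, 5]
After line 3 (insert 16 at index 0): lst = [16, 10, 19, 9, 5]

[16, 10, 19, 9, 5]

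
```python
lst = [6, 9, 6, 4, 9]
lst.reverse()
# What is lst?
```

[9, 4, 6, 9, 6]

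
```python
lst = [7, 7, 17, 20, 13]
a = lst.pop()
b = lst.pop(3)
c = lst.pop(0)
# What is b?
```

After line 1: lst = [7, 7, 17, 20, 13]
After line 2 (pop() -> a = 13): lst = [7, 7, 17, 20]
After line 3 (pop(3) -> b = 20): lst = [7, 7, 17]
After line 4 (pop(0) -> c = 7): lst = [7, 17]

20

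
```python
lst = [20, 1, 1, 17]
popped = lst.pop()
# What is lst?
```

[20, 1, 1]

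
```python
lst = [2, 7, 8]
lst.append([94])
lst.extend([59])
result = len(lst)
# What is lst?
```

After line 1: lst = [2, 7, 8]
After line 2 (append adds [94] as single element): lst = [2, 7, 8, [94]]
After line 3 (extend unpacks [59], adds 59): lst = [2, 7, 8, [94], 59]
After line 4: result = len(lst) = 5

[2, 7, 8, [94], 59]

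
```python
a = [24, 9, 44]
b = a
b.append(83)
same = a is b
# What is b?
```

After line 1: a = [24, 9, 44]
After line 2 (b = a is an alias, same object): a = [24, 9, 44], b = [24, 9, 44]
After line 3 (b.append mutates the shared list): a = [24, 9, 44, 83], b = [24, 9, 44, 83]
After line 4 (same = a is b; same object -> True): same = True

[24, 9, 44, 83]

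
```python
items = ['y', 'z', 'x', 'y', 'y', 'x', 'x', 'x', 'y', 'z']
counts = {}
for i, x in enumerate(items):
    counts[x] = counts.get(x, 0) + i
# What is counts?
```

Initial: counts = {}, items = ['y', 'z', 'x', 'y', 'y', 'x', 'x', 'x', 'y', 'z']
i=0, x='y': counts = {'y': 0}
i=1, x='z': counts = {'y': 0, 'z': 1}
i=2, x='x': counts = {'y': 0, 'z': 1, 'x': 2}
i=3, x='y': counts = {'y': 3, 'z': 1, 'x': 2}
i=4, x='y': counts = {'y': 7, 'z': 1, 'x': 2}
i=5, x='x': counts = {'y': 7, 'z': 1, 'x': 7}
i=6, x='x': counts = {'y': 7, 'z': 1, 'x': 13}
i=7, x='x': counts = {'y': 7, 'z': 1, 'x': 20}
i=8, x='y': counts = {'y': 15, 'z': 1, 'x': 20}
i=9, x='z': counts = {'y': 15, 'z': 10, 'x': 20}

{'y': 15, 'z': 10, 'x': 20}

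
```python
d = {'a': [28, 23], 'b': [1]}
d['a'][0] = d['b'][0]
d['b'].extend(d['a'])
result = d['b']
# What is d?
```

After line 1: d = {'a': [28, 23], 'b': [1]}
After line 2 (a[0] = b[0] = 1): d = {'a': [1, 23], 'b': [1]}
After line 3 (b.extend(a) appends [1, 23]): d = {'a': [1, 23], 'b': [1, 1, 23]}
After line 4: result = d['b'] = [1, 1, 23]

{'a': [1, 23], 'b': [1, 1, 23]}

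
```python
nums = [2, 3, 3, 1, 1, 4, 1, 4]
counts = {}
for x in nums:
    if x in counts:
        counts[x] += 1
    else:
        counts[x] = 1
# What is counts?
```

Initial: counts = {}, nums = [2, 3, 3, 1, 1, 4, 1, 4]
See 2: counts = {2: 1}
See 3: counts = {2: 1, 3: 1}
See 3: counts = {2: 1, 3: 2}
See 1: counts = {2: 1, 3: 2, 1: 1}
See 1: counts = {2: 1, 3: 2, 1: 2}
See 4: counts = {2: 1, 3: 2, 1: 2, 4: 1}
See 1: counts = {2: 1, 3: 2, 1: 3, 4: 1}
See 4: counts = {2: 1, 3: 2, 1: 3, 4: 2}

{2: 1, 3: 2, 1: 3, 4: 2}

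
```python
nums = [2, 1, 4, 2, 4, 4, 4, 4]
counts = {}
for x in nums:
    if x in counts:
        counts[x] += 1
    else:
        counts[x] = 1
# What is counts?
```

Initial: counts = {}, nums = [2, 1, 4, 2, 4, 4, 4, 4]
See 2: counts = {2: 1}
See 1: counts = {2: 1, 1: 1}
See 4: counts = {2: 1, 1: 1, 4: 1}
See 2: counts = {2: 2, 1: 1, 4: 1}
See 4: counts = {2: 2, 1: 1, 4: 2}
See 4: counts = {2: 2, 1: 1, 4: 3}
See 4: counts = {2: 2, 1: 1, 4: 4}
See 4: counts = {2: 2, 1: 1, 4: 5}

{2: 2, 1: 1, 4: 5}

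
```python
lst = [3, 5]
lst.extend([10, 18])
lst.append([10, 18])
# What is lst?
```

After line 1: lst = [3, 5]
After line 2 (extend unpacks [10, 18]): lst = [3, 5, 10, 18]
After line 3 (append adds [10, 18] as single element): lst = [3, 5, 10, 18, [10, 18]]

[3, 5, 10, 18, [10, 18]]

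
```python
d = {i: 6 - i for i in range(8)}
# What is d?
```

{0: 6, 1: 5, 2: 4, 3: 3, 4: 2, 5: 1, 6: 0, 7: -1}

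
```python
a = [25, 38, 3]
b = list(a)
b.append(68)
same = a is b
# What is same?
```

After line 1: a = [25, 38, 3]
After line 2 (b = list(a) is a shallow copy, new object): a = [25, 38, 3], b = [25, 38, 3]
After line 3 (append only mutates b): a = [25, 38, 3], b = [25, 38, 3, 68]
After line 4 (same = a is b; different objects -> False): same = False

False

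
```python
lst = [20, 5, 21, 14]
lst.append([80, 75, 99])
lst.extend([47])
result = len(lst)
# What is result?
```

After line 1: lst = [20, 5, 21, 14]
After line 2 (append adds [80, 75, 99] as single element): lst = [20, 5, 21, 14, [80, 75, 99]]
After line 3 (extend unpacks [47], adds 47): lst = [20, 5, 21, 14, [80, 75, 99], 47]
After line 4: result = len(lst) = 6

6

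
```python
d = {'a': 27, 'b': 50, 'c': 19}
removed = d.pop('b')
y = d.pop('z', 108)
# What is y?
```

After line 1: d = {'a': 27, 'b': 50, 'c': 19}
After line 2 (pop 'b' returns 50): d = {'a': 27, 'c': 19}, removed = 50
After line 3 (pop 'z' missing, returns default 108): d = {'a': 27, 'c': 19}, y = 108

108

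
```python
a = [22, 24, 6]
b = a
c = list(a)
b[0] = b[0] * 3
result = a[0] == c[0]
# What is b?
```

After line 1: a = [22, 24, 6]
After line 2 (b = a, alias): a = [22, 24, 6], b = [22, 24, 6]
After line 3 (c = list(a) is a copy, new object): c = [22, 24, 6]
After line 4 (b[0] = 22 * 3 = 66; mutates shared a/b): a = b = [66, 24, 6], c = [22, 24, 6]
After line 5 (a[0] = 66, c[0] = 22; result = False)

[66, 24, 6]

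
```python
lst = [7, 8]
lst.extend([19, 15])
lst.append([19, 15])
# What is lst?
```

After line 1: lst = [7, 8]
After line 2 (extend unpacks [19, 15]): lst = [7, 8, 19, 15]
After line 3 (append adds [19, 15] as single element): lst = [7, 8, 19, 15, [19, 15]]

[7, 8, 19, 15, [19, 15]]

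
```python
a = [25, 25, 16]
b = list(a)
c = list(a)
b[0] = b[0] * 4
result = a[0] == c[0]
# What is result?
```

After line 1: a = [25, 25, 16]
After line 2 (b = list(a), copy): a = [25, 25, 16], b = [25, 25, 16]
After line 3 (c = list(a) is a copy, new object): c = [25, 25, 16]
After line 4 (b[0] = 25 * 4 = 100; only b mutates (copy)): a = [25, 25, 16], b = [100, 25, 16], c = [25, 25, 16]
After line 5 (a[0] = 25, c[0] = 25; result = True)

True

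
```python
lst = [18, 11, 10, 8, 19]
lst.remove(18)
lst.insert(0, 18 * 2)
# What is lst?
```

After line 1: lst = [18, 11, 10, 8, 19]
After line 2 (remove first 18): lst = [11, 10, 8, 19]
After line 3 (insert 36 at index 0): lst = [36, 11, 10, 8, 19]

[36, 11, 10, 8, 19]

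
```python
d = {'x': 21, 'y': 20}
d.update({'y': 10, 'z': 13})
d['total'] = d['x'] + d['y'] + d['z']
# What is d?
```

After line 1: d = {'x': 21, 'y': 20}
After line 2 (y overwritten, z added): d = {'x': 21, 'y': 10, 'z': 13}
After line 3 (total = 21 + 10 + 13 = 44): d = {'x': 21, 'y': 10, 'z': 13, 'total': 44}

{'x': 21, 'y': 10, 'z': 13, 'total': 44}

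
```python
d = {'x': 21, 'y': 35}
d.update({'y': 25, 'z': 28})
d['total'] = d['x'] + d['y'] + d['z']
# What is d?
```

After line 1: d = {'x': 21, 'y': 35}
After line 2 (y overwritten, z added): d = {'x': 21, 'y': 25, 'z': 28}
After line 3 (total = 21 + 25 + 28 = 74): d = {'x': 21, 'y': 25, 'z': 28, 'total': 74}

{'x': 21, 'y': 25, 'z': 28, 'total': 74}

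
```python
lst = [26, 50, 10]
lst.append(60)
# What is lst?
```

[26, 50, 10, 60]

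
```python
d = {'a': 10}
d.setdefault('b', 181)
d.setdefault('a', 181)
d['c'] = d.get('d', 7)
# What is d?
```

After line 1: d = {'a': 10}
After line 2 (setdefault adds 'b'=181): d = {'a': 10, 'b': 181}
After line 3 (setdefault 'a' no-op, already exists): d = {'a': 10, 'b': 181}
After line 4 (get('d', 7) returns default since 'd' not in d): d = {'a': 10, 'b': 181, 'c': 7}

{'a': 10, 'b': 181, 'c': 7}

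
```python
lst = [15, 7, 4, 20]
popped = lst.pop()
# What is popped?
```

20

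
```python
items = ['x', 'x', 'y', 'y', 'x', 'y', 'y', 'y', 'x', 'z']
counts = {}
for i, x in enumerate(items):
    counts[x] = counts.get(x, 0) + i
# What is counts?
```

Initial: counts = {}, items = ['x', 'x', 'y', 'y', 'x', 'y', 'y', 'y', 'x', 'z']
i=0, x='x': counts = {'x': 0}
i=1, x='x': counts = {'x': 1}
i=2, x='y': counts = {'x': 1, 'y': 2}
i=3, x='y': counts = {'x': 1, 'y': 5}
i=4, x='x': counts = {'x': 5, 'y': 5}
i=5, x='y': counts = {'x': 5, 'y': 10}
i=6, x='y': counts = {'x': 5, 'y': 16}
i=7, x='y': counts = {'x': 5, 'y': 23}
i=8, x='x': counts = {'x': 13, 'y': 23}
i=9, x='z': counts = {'x': 13, 'y': 23, 'z': 9}

{'x': 13, 'y': 23, 'z': 9}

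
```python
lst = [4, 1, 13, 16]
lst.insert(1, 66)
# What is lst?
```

[4, 66, 1, 13, 16]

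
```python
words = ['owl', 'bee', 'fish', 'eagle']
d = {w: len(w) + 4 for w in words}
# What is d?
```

{'owl': 7, 'bee': 7, 'fish': 8, 'eagle': 9}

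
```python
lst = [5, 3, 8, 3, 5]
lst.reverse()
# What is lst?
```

[5, 3, 8, 3, 5]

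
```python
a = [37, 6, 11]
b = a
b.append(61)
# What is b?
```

After line 1: a = [37, 6, 11]
After line 2 (b = a is an alias, same object): a = [37, 6, 11], b = [37, 6, 11]
After line 3 (b.append mutates the shared list): a = [37, 6, 11, 61], b = [37, 6, 11, 61]

[37, 6, 11, 61]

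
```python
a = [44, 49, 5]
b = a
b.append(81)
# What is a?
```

After line 1: a = [44, 49, 5]
After line 2 (b = a is an alias, same object): a = [44, 49, 5], b = [44, 49, 5]
After line 3 (b.append mutates the shared list): a = [44, 49, 5, 81], b = [44, 49, 5, 81]

[44, 49, 5, 81]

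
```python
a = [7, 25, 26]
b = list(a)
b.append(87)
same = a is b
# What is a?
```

After line 1: a = [7, 25, 26]
After line 2 (b = list(a) is a shallow copy, new object): a = [7, 25, 26], b = [7, 25, 26]
After line 3 (append only mutates b): a = [7, 25, 26], b = [7, 25, 26, 87]
After line 4 (same = a is b; different objects -> False): same = False

[7, 25, 26]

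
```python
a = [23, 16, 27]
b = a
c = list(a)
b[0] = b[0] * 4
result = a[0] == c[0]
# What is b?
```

After line 1: a = [23, 16, 27]
After line 2 (b = a, alias): a = [23, 16, 27], b = [23, 16, 27]
After line 3 (c = list(a) is a copy, new object): c = [23, 16, 27]
After line 4 (b[0] = 23 * 4 = 92; mutates shared a/b): a = b = [92, 16, 27], c = [23, 16, 27]
After line 5 (a[0] = 92, c[0] = 23; result = False)

[92, 16, 27]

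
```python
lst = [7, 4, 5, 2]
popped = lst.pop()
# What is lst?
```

[7, 4, 5]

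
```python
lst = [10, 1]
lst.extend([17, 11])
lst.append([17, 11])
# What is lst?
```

After line 1: lst = [10, 1]
After line 2 (extend unpacks [17, 11]): lst = [10, 1, 17, 11]
After line 3 (append adds [17, 11] as single element): lst = [10, 1, 17, 11, [17, 11]]

[10, 1, 17, 11, [17, 11]]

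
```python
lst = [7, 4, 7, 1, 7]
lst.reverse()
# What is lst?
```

[7, 1, 7, 4, 7]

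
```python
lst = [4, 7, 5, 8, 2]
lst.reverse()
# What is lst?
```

[2, 8, 5, 7, 4]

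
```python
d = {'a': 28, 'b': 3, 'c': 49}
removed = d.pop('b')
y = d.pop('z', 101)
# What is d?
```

After line 1: d = {'a': 28, 'b': 3, 'c': 49}
After line 2 (pop 'b' returns 3): d = {'a': 28, 'c': 49}, removed = 3
After line 3 (pop 'z' missing, returns default 101): d = {'a': 28, 'c': 49}, y = 101

{'a': 28, 'c': 49}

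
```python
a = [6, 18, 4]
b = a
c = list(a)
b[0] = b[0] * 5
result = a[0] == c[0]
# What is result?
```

After line 1: a = [6, 18, 4]
After line 2 (b = a, alias): a = [6, 18, 4], b = [6, 18, 4]
After line 3 (c = list(a) is a copy, new object): c = [6, 18, 4]
After line 4 (b[0] = 6 * 5 = 30; mutates shared a/b): a = b = [30, 18, 4], c = [6, 18, 4]
After line 5 (a[0] = 30, c[0] = 6; result = False)

False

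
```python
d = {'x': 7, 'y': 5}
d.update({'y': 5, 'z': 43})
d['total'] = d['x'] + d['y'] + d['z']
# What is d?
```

After line 1: d = {'x': 7, 'y': 5}
After line 2 (y overwritten, z added): d = {'x': 7, 'y': 5, 'z': 43}
After line 3 (total = 7 + 5 + 43 = 55): d = {'x': 7, 'y': 5, 'z': 43, 'total': 55}

{'x': 7, 'y': 5, 'z': 43, 'total': 55}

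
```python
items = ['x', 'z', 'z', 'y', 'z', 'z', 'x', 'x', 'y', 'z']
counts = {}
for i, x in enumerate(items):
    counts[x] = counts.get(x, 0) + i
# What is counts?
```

Initial: counts = {}, items = ['x', 'z', 'z', 'y', 'z', 'z', 'x', 'x', 'y', 'z']
i=0, x='x': counts = {'x': 0}
i=1, x='z': counts = {'x': 0, 'z': 1}
i=2, x='z': counts = {'x': 0, 'z': 3}
i=3, x='y': counts = {'x': 0, 'z': 3, 'y': 3}
i=4, x='z': counts = {'x': 0, 'z': 7, 'y': 3}
i=5, x='z': counts = {'x': 0, 'z': 12, 'y': 3}
i=6, x='x': counts = {'x': 6, 'z': 12, 'y': 3}
i=7, x='x': counts = {'x': 13, 'z': 12, 'y': 3}
i=8, x='y': counts = {'x': 13, 'z': 12, 'y': 11}
i=9, x='z': counts = {'x': 13, 'z': 21, 'y': 11}

{'x': 13, 'z': 21, 'y': 11}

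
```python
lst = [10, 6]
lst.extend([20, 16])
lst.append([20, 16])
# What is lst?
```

After line 1: lst = [10, 6]
After line 2 (extend unpacks [20, 16]): lst = [10, 6, 20, 16]
After line 3 (append adds [20, 16] as single element): lst = [10, 6, 20, 16, [20, 16]]

[10, 6, 20, 16, [20, 16]]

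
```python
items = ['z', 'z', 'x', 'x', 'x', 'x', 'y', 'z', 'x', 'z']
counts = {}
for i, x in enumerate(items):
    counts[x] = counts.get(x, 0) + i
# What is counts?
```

Initial: counts = {}, items = ['z', 'z', 'x', 'x', 'x', 'x', 'y', 'z', 'x', 'z']
i=0, x='z': counts = {'z': 0}
i=1, x='z': counts = {'z': 1}
i=2, x='x': counts = {'z': 1, 'x': 2}
i=3, x='x': counts = {'z': 1, 'x': 5}
i=4, x='x': counts = {'z': 1, 'x': 9}
i=5, x='x': counts = {'z': 1, 'x': 14}
i=6, x='y': counts = {'z': 1, 'x': 14, 'y': 6}
i=7, x='z': counts = {'z': 8, 'x': 14, 'y': 6}
i=8, x='x': counts = {'z': 8, 'x': 22, 'y': 6}
i=9, x='z': counts = {'z': 17, 'x': 22, 'y': 6}

{'z': 17, 'x': 22, 'y': 6}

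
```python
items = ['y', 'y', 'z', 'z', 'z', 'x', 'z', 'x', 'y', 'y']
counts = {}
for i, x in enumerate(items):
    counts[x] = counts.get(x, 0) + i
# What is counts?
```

Initial: counts = {}, items = ['y', 'y', 'z', 'z', 'z', 'x', 'z', 'x', 'y', 'y']
i=0, x='y': counts = {'y': 0}
i=1, x='y': counts = {'y': 1}
i=2, x='z': counts = {'y': 1, 'z': 2}
i=3, x='z': counts = {'y': 1, 'z': 5}
i=4, x='z': counts = {'y': 1, 'z': 9}
i=5, x='x': counts = {'y': 1, 'z': 9, 'x': 5}
i=6, x='z': counts = {'y': 1, 'z': 15, 'x': 5}
i=7, x='x': counts = {'y': 1, 'z': 15, 'x': 12}
i=8, x='y': counts = {'y': 9, 'z': 15, 'x': 12}
i=9, x='y': counts = {'y': 18, 'z': 15, 'x': 12}

{'y': 18, 'z': 15, 'x': 12}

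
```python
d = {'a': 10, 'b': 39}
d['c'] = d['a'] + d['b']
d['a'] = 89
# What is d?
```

After line 1: d = {'a': 10, 'b': 39}
After line 2 (d['c'] = 10 + 39): d = {'a': 10, 'b': 39, 'c': 49}
After line 3: d = {'a': 89, 'b': 39, 'c': 49}

{'a': 89, 'b': 39, 'c': 49}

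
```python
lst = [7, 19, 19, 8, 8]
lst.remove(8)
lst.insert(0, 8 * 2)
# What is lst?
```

After line 1: lst = [7, 19, 19, 8, 8]
After line 2 (remove first 8): lst = [7, 19, 19, 8]
After line 3 (insert 16 at index 0): lst = [16, 7, 19, 19, 8]

[16, 7, 19, 19, 8]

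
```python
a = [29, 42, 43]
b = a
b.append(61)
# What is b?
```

After line 1: a = [29, 42, 43]
After line 2 (b = a is an alias, same object): a = [29, 42, 43], b = [29, 42, 43]
After line 3 (b.append mutates the shared list): a = [29, 42, 43, 61], b = [29, 42, 43, 61]

[29, 42, 43, 61]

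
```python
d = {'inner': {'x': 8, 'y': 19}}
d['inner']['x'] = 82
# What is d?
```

After line 1: d = {'inner': {'x': 8, 'y': 19}}
After line 2 (inner x overwritten): d = {'inner': {'x': 82, 'y': 19}}

{'inner': {'x': 82, 'y': 19}}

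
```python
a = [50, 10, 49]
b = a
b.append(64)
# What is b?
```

After line 1: a = [50, 10, 49]
After line 2 (b = a is an alias, same object): a = [50, 10, 49], b = [50, 10, 49]
After line 3 (b.append mutates the shared list): a = [50, 10, 49, 64], b = [50, 10, 49, 64]

[50, 10, 49, 64]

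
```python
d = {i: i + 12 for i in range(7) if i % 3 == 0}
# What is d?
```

{0: 12, 3: 15, 6: 18}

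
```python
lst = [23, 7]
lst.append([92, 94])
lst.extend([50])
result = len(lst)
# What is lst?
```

After line 1: lst = [23, 7]
After line 2 (append adds [92, 94] as single element): lst = [23, 7, [92, 94]]
After line 3 (extend unpacks [50], adds 50): lst = [23, 7, [92, 94], 50]
After line 4: result = len(lst) = 4

[23, 7, [92, 94], 50]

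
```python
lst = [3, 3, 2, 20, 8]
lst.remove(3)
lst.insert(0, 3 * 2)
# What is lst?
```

After line 1: lst = [3, 3, 2, 20, 8]
After line 2 (remove first 3): lst = [3, 2, 20, 8]
After line 3 (insert 6 at index 0): lst = [6, 3, 2, 20, 8]

[6, 3, 2, 20, 8]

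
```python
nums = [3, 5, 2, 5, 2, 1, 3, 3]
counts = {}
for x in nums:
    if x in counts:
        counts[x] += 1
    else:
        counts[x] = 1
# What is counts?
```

Initial: counts = {}, nums = [3, 5, 2, 5, 2, 1, 3, 3]
See 3: counts = {3: 1}
See 5: counts = {3: 1, 5: 1}
See 2: counts = {3: 1, 5: 1, 2: 1}
See 5: counts = {3: 1, 5: 2, 2: 1}
See 2: counts = {3: 1, 5: 2, 2: 2}
See 1: counts = {3: 1, 5: 2, 2: 2, 1: 1}
See 3: counts = {3: 2, 5: 2, 2: 2, 1: 1}
See 3: counts = {3: 3, 5: 2, 2: 2, 1: 1}

{3: 3, 5: 2, 2: 2, 1: 1}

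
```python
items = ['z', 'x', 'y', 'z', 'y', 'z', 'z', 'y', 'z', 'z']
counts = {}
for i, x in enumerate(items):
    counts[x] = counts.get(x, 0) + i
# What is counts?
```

Initial: counts = {}, items = ['z', 'x', 'y', 'z', 'y', 'z', 'z', 'y', 'z', 'z']
i=0, x='z': counts = {'z': 0}
i=1, x='x': counts = {'z': 0, 'x': 1}
i=2, x='y': counts = {'z': 0, 'x': 1, 'y': 2}
i=3, x='z': counts = {'z': 3, 'x': 1, 'y': 2}
i=4, x='y': counts = {'z': 3, 'x': 1, 'y': 6}
i=5, x='z': counts = {'z': 8, 'x': 1, 'y': 6}
i=6, x='z': counts = {'z': 14, 'x': 1, 'y': 6}
i=7, x='y': counts = {'z': 14, 'x': 1, 'y': 13}
i=8, x='z': counts = {'z': 22, 'x': 1, 'y': 13}
i=9, x='z': counts = {'z': 31, 'x': 1, 'y': 13}

{'z': 31, 'x': 1, 'y': 13}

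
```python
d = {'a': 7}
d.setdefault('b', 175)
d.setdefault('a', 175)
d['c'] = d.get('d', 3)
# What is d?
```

After line 1: d = {'a': 7}
After line 2 (setdefault adds 'b'=175): d = {'a': 7, 'b': 175}
After line 3 (setdefault 'a' no-op, already exists): d = {'a': 7, 'b': 175}
After line 4 (get('d', 3) returns default since 'd' not in d): d = {'a': 7, 'b': 175, 'c': 3}

{'a': 7, 'b': 175, 'c': 3}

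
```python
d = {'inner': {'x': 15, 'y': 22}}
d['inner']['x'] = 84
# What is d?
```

After line 1: d = {'inner': {'x': 15, 'y': 22}}
After line 2 (inner x overwritten): d = {'inner': {'x': 84, 'y': 22}}

{'inner': {'x': 84, 'y': 22}}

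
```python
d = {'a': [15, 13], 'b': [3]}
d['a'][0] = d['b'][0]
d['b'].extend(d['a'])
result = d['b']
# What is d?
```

After line 1: d = {'a': [15, 13], 'b': [3]}
After line 2 (a[0] = b[0] = 3): d = {'a': [3, 13], 'b': [3]}
After line 3 (b.extend(a) appends [3, 13]): d = {'a': [3, 13], 'b': [3, 3, 13]}
After line 4: result = d['b'] = [3, 3, 13]

{'a': [3, 13], 'b': [3, 3, 13]}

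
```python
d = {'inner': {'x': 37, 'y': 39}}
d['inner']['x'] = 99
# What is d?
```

After line 1: d = {'inner': {'x': 37, 'y': 39}}
After line 2 (inner x overwritten): d = {'inner': {'x': 99, 'y': 39}}

{'inner': {'x': 99, 'y': 39}}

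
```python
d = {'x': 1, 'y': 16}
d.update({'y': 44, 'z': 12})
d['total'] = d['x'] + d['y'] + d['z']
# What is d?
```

After line 1: d = {'x': 1, 'y': 16}
After line 2 (y overwritten, z added): d = {'x': 1, 'y': 44, 'z': 12}
After line 3 (total = 1 + 44 + 12 = 57): d = {'x': 1, 'y': 44, 'z': 12, 'total': 57}

{'x': 1, 'y': 44, 'z': 12, 'total': 57}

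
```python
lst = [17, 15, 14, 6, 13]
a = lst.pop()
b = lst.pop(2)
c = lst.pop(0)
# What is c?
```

After line 1: lst = [17, 15, 14, 6, 13]
After line 2 (pop() -> a = 13): lst = [17, 15, 14, 6]
After line 3 (pop(2) -> b = 14): lst = [17, 15, 6]
After line 4 (pop(0) -> c = 17): lst = [15, 6]

17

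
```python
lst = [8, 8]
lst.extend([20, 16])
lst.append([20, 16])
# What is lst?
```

After line 1: lst = [8, 8]
After line 2 (extend unpacks [20, 16]): lst = [8, 8, 20, 16]
After line 3 (append adds [20, 16] as single element): lst = [8, 8, 20, 16, [20, 16]]

[8, 8, 20, 16, [20, 16]]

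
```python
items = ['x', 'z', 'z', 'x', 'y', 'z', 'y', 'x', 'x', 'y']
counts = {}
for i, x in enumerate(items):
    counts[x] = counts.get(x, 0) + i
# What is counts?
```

Initial: counts = {}, items = ['x', 'z', 'z', 'x', 'y', 'z', 'y', 'x', 'x', 'y']
i=0, x='x': counts = {'x': 0}
i=1, x='z': counts = {'x': 0, 'z': 1}
i=2, x='z': counts = {'x': 0, 'z': 3}
i=3, x='x': counts = {'x': 3, 'z': 3}
i=4, x='y': counts = {'x': 3, 'z': 3, 'y': 4}
i=5, x='z': counts = {'x': 3, 'z': 8, 'y': 4}
i=6, x='y': counts = {'x': 3, 'z': 8, 'y': 10}
i=7, x='x': counts = {'x': 10, 'z': 8, 'y': 10}
i=8, x='x': counts = {'x': 18, 'z': 8, 'y': 10}
i=9, x='y': counts = {'x': 18, 'z': 8, 'y': 19}

{'x': 18, 'z': 8, 'y': 19}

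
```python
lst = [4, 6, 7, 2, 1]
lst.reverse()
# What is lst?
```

[1, 2, 7, 6, 4]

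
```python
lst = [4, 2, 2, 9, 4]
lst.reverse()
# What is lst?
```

[4, 9, 2, 2, 4]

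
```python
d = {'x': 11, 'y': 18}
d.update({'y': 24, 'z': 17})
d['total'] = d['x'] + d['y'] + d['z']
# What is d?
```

After line 1: d = {'x': 11, 'y': 18}
After line 2 (y overwritten, z added): d = {'x': 11, 'y': 24, 'z': 17}
After line 3 (total = 11 + 24 + 17 = 52): d = {'x': 11, 'y': 24, 'z': 17, 'total': 52}

{'x': 11, 'y': 24, 'z': 17, 'total': 52}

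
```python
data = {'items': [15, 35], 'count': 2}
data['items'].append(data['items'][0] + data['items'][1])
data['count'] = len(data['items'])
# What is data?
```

After line 1: data = {'items': [15, 35], 'count': 2}
After line 2 (append 15 + 35 = 50): data = {'items': [15, 35, 50], 'count': 2}
After line 3 (count = len(items) = 3): data = {'items': [15, 35, 50], 'count': 3}

{'items': [15, 35, 50], 'count': 3}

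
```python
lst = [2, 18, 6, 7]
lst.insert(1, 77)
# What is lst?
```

[2, 77, 18, 6, 7]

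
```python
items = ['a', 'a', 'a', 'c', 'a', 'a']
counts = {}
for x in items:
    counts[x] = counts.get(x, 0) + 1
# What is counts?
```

Initial: counts = {}, items = ['a', 'a', 'a', 'c', 'a', 'a']
See 'a': counts = {'a': 1}
See 'a': counts = {'a': 2}
See 'a': counts = {'a': 3}
See 'c': counts = {'a': 3, 'c': 1}
See 'a': counts = {'a': 4, 'c': 1}
See 'a': counts = {'a': 5, 'c': 1}

{'a': 5, 'c': 1}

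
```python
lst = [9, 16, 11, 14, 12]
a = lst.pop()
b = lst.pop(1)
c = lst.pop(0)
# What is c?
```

After line 1: lst = [9, 16, 11, 14, 12]
After line 2 (pop() -> a = 12): lst = [9, 16, 11, 14]
After line 3 (pop(1) -> b = 16): lst = [9, 11, 14]
After line 4 (pop(0) -> c = 9): lst = [11, 14]

9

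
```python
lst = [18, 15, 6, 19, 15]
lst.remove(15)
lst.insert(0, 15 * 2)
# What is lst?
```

After line 1: lst = [18, 15, 6, 19, 15]
After line 2 (remove first 15): lst = [18, 6, 19, 15]
After line 3 (insert 30 at index 0): lst = [30, 18, 6, 19, 15]

[30, 18, 6, 19, 15]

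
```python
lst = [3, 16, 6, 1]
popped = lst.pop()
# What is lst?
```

[3, 16, 6]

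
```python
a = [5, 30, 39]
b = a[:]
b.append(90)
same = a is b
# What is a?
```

After line 1: a = [5, 30, 39]
After line 2 (b = a[:] is a shallow copy, new object): a = [5, 30, 39], b = [5, 30, 39]
After line 3 (append only mutates b): a = [5, 30, 39], b = [5, 30, 39, 90]
After line 4 (same = a is b; different objects -> False): same = False

[5, 30, 39]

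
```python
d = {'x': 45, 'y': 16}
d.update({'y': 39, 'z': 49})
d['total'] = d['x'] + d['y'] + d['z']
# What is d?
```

After line 1: d = {'x': 45, 'y': 16}
After line 2 (y overwritten, z added): d = {'x': 45, 'y': 39, 'z': 49}
After line 3 (total = 45 + 39 + 49 = 133): d = {'x': 45, 'y': 39, 'z': 49, 'total': 133}

{'x': 45, 'y': 39, 'z': 49, 'total': 133}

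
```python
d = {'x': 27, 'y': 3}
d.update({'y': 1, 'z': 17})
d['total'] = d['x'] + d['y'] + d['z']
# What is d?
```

After line 1: d = {'x': 27, 'y': 3}
After line 2 (y overwritten, z added): d = {'x': 27, 'y': 1, 'z': 17}
After line 3 (total = 27 + 1 + 17 = 45): d = {'x': 27, 'y': 1, 'z': 17, 'total': 45}

{'x': 27, 'y': 1, 'z': 17, 'total': 45}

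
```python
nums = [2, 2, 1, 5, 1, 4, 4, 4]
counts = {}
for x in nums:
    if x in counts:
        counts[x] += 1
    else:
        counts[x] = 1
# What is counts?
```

Initial: counts = {}, nums = [2, 2, 1, 5, 1, 4, 4, 4]
See 2: counts = {2: 1}
See 2: counts = {2: 2}
See 1: counts = {2: 2, 1: 1}
See 5: counts = {2: 2, 1: 1, 5: 1}
See 1: counts = {2: 2, 1: 2, 5: 1}
See 4: counts = {2: 2, 1: 2, 5: 1, 4: 1}
See 4: counts = {2: 2, 1: 2, 5: 1, 4: 2}
See 4: counts = {2: 2, 1: 2, 5: 1, 4: 3}

{2: 2, 1: 2, 5: 1, 4: 3}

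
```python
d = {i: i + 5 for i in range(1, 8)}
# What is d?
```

{1: 6, 2: 7, 3: 8, 4: 9, 5: 10, 6: 11, 7: 12}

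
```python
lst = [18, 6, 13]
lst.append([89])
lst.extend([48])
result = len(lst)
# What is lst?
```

After line 1: lst = [18, 6, 13]
After line 2 (append adds [89] as single element): lst = [18, 6, 13, [89]]
After line 3 (extend unpacks [48], adds 48): lst = [18, 6, 13, [89], 48]
After line 4: result = len(lst) = 5

[18, 6, 13, [89], 48]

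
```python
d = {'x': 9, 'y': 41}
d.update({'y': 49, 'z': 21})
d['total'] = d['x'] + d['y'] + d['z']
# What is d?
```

After line 1: d = {'x': 9, 'y': 41}
After line 2 (y overwritten, z added): d = {'x': 9, 'y': 49, 'z': 21}
After line 3 (total = 9 + 49 + 21 = 79): d = {'x': 9, 'y': 49, 'z': 21, 'total': 79}

{'x': 9, 'y': 49, 'z': 21, 'total': 79}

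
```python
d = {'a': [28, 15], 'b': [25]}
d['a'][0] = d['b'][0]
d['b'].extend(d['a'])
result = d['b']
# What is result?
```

After line 1: d = {'a': [28, 15], 'b': [25]}
After line 2 (a[0] = b[0] = 25): d = {'a': [25, 15], 'b': [25]}
After line 3 (b.extend(a) appends [25, 15]): d = {'a': [25, 15], 'b': [25, 25, 15]}
After line 4: result = d['b'] = [25, 25, 15]

[25, 25, 15]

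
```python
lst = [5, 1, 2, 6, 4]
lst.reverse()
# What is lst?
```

[4, 6, 2, 1, 5]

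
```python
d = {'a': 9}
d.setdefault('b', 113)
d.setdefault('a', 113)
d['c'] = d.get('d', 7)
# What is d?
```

After line 1: d = {'a': 9}
After line 2 (setdefault adds 'b'=113): d = {'a': 9, 'b': 113}
After line 3 (setdefault 'a' no-op, already exists): d = {'a': 9, 'b': 113}
After line 4 (get('d', 7) returns default since 'd' not in d): d = {'a': 9, 'b': 113, 'c': 7}

{'a': 9, 'b': 113, 'c': 7}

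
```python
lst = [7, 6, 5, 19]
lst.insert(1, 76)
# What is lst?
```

[7, 76, 6, 5, 19]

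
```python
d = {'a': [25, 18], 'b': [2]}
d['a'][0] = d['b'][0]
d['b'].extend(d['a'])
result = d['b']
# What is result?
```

After line 1: d = {'a': [25, 18], 'b': [2]}
After line 2 (a[0] = b[0] = 2): d = {'a': [2, 18], 'b': [2]}
After line 3 (b.extend(a) appends [2, 18]): d = {'a': [2, 18], 'b': [2, 2, 18]}
After line 4: result = d['b'] = [2, 2, 18]

[2, 2, 18]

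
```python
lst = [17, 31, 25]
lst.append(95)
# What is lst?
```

[17, 31, 25, 95]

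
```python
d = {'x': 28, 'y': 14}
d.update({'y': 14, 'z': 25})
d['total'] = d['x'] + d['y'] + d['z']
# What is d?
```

After line 1: d = {'x': 28, 'y': 14}
After line 2 (y overwritten, z added): d = {'x': 28, 'y': 14, 'z': 25}
After line 3 (total = 28 + 14 + 25 = 67): d = {'x': 28, 'y': 14, 'z': 25, 'total': 67}

{'x': 28, 'y': 14, 'z': 25, 'total': 67}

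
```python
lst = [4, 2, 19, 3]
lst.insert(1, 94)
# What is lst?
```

[4, 94, 2, 19, 3]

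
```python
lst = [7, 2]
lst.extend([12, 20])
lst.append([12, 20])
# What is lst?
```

After line 1: lst = [7, 2]
After line 2 (extend unpacks [12, 20]): lst = [7, 2, 12, 20]
After line 3 (append adds [12, 20] as single element): lst = [7, 2, 12, 20, [12, 20]]

[7, 2, 12, 20, [12, 20]]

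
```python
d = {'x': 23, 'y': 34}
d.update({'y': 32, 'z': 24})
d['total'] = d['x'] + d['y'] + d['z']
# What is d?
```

After line 1: d = {'x': 23, 'y': 34}
After line 2 (y overwritten, z added): d = {'x': 23, 'y': 32, 'z': 24}
After line 3 (total = 23 + 32 + 24 = 79): d = {'x': 23, 'y': 32, 'z': 24, 'total': 79}

{'x': 23, 'y': 32, 'z': 24, 'total': 79}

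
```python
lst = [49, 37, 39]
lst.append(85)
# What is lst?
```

[49, 37, 39, 85]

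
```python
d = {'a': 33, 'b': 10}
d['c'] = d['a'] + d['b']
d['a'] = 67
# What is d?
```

After line 1: d = {'a': 33, 'b': 10}
After line 2 (d['c'] = 33 + 10): d = {'a': 33, 'b': 10, 'c': 43}
After line 3: d = {'a': 67, 'b': 10, 'c': 43}

{'a': 67, 'b': 10, 'c': 43}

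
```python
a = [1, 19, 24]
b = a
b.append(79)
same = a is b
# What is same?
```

After line 1: a = [1, 19, 24]
After line 2 (b = a is an alias, same object): a = [1, 19, 24], b = [1, 19, 24]
After line 3 (b.append mutates the shared list): a = [1, 19, 24, 79], b = [1, 19, 24, 79]
After line 4 (same = a is b; same object -> True): same = True

True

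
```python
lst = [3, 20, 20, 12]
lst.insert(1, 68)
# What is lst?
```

[3, 68, 20, 20, 12]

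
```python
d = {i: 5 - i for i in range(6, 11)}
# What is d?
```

{6: -1, 7: -2, 8: -3, 9: -4, 10: -5}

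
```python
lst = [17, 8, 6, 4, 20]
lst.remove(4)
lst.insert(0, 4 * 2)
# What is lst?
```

After line 1: lst = [17, 8, 6, 4, 20]
After line 2 (remove first 4): lst = [17, 8, 6, 20]
After line 3 (insert 8 at index 0): lst = [8, 17, 8, 6, 20]

[8, 17, 8, 6, 20]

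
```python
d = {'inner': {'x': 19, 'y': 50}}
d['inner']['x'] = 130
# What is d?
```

After line 1: d = {'inner': {'x': 19, 'y': 50}}
After line 2 (inner x overwritten): d = {'inner': {'x': 130, 'y': 50}}

{'inner': {'x': 130, 'y': 50}}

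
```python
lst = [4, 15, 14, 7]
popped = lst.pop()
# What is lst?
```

[4, 15, 14]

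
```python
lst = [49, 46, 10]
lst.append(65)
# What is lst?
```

[49, 46, 10, 65]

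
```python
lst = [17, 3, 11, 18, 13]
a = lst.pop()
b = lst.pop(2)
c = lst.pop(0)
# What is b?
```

After line 1: lst = [17, 3, 11, 18, 13]
After line 2 (pop() -> a = 13): lst = [17, 3, 11, 18]
After line 3 (pop(2) -> b = 11): lst = [17, 3, 18]
After line 4 (pop(0) -> c = 17): lst = [3, 18]

11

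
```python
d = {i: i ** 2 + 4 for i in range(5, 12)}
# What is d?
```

{5: 29, 6: 40, 7: 53, 8: 68, 9: 85, 10: 104, 11: 125}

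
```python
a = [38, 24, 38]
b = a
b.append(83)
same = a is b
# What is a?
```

After line 1: a = [38, 24, 38]
After line 2 (b = a is an alias, same object): a = [38, 24, 38], b = [38, 24, 38]
After line 3 (b.append mutates the shared list): a = [38, 24, 38, 83], b = [38, 24, 38, 83]
After line 4 (same = a is b; same object -> True): same = True

[38, 24, 38, 83]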